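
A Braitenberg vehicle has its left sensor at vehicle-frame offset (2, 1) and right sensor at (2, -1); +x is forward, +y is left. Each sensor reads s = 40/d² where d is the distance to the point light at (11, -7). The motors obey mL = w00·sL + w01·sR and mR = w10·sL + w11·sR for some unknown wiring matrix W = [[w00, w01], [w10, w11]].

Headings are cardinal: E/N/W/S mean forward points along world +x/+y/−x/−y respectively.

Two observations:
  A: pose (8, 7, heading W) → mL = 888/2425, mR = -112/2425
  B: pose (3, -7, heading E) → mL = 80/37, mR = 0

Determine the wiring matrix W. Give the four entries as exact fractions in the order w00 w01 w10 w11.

1 1 -1 1

obs A: pose=(8,7,W) → sL=20/97, sR=4/25, mL=888/2425, mR=-112/2425
obs B: pose=(3,-7,E) → sL=40/37, sR=40/37, mL=80/37, mR=0
sensor matrix S = [[20/97, 4/25], [40/37, 40/37]]; det S = 896/17945
solve [mL_A; mL_B] = S·[w00; w01] and [mR_A; mR_B] = S·[w10; w11]:
  w00 = 1, w01 = 1, w10 = -1, w11 = 1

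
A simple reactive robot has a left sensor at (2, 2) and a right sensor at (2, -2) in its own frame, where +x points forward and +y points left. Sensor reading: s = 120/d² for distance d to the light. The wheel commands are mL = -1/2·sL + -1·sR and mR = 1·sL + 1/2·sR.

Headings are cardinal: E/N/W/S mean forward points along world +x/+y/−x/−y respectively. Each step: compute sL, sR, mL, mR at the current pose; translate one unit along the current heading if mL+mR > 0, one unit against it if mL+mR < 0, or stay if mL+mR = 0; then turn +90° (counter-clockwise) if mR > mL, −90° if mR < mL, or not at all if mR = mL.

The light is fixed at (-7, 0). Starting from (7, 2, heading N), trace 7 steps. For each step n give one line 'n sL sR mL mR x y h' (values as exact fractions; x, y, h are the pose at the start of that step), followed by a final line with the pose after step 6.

n=0: pose=(7,2,N); sL=3/4, sR=15/34; mL=-111/136, mR=33/34; mL+mR=21/136 → advance +1; mR−mL=243/136 → turn +1·90°
n=1: pose=(7,3,W); sL=24/29, sR=120/169; mL=-5508/4901, mR=5796/4901; mL+mR=288/4901 → advance +1; mR−mL=11304/4901 → turn +1·90°
n=2: pose=(6,3,S); sL=60/113, sR=60/61; mL=-8610/6893, mR=7050/6893; mL+mR=-1560/6893 → advance -1; mR−mL=15660/6893 → turn +1·90°
n=3: pose=(6,4,E); sL=40/87, sR=120/229; mL=-15020/19923, mR=14380/19923; mL+mR=-640/19923 → advance -1; mR−mL=9800/6641 → turn +1·90°
n=4: pose=(5,4,N); sL=15/17, sR=15/29; mL=-945/986, mR=1125/986; mL+mR=90/493 → advance +1; mR−mL=1035/493 → turn +1·90°
n=5: pose=(5,5,W); sL=120/109, sR=120/149; mL=-22020/16241, mR=24420/16241; mL+mR=2400/16241 → advance +1; mR−mL=46440/16241 → turn +1·90°
n=6: pose=(4,5,S); sL=60/89, sR=4/3; mL=-446/267, mR=358/267; mL+mR=-88/267 → advance -1; mR−mL=268/89 → turn +1·90°

0 3/4 15/34 -111/136 33/34 7 2 N
1 24/29 120/169 -5508/4901 5796/4901 7 3 W
2 60/113 60/61 -8610/6893 7050/6893 6 3 S
3 40/87 120/229 -15020/19923 14380/19923 6 4 E
4 15/17 15/29 -945/986 1125/986 5 4 N
5 120/109 120/149 -22020/16241 24420/16241 5 5 W
6 60/89 4/3 -446/267 358/267 4 5 S
final 4 6 E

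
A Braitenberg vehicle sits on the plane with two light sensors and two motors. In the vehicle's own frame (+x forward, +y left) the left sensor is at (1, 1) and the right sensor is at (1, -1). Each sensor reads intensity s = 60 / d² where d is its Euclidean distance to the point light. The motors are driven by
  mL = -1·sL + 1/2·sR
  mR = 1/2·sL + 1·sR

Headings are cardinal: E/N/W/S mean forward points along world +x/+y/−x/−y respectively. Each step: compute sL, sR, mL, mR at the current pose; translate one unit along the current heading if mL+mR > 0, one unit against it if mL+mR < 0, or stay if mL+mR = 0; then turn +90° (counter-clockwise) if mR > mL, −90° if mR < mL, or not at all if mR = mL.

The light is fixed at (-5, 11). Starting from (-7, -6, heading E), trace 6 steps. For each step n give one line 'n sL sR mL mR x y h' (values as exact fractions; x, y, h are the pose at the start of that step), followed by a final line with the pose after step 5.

0 60/257 12/65 -2358/16705 5034/16705 -7 -6 E
1 3/13 15/64 -189/1664 291/832 -6 -6 N
2 60/293 60/229 -4950/67097 24450/67097 -6 -5 W
3 6/29 30/149 -459/4321 1317/4321 -7 -5 S
4 60/257 12/65 -2358/16705 5034/16705 -7 -6 E
5 3/13 15/64 -189/1664 291/832 -6 -6 N
final -6 -5 W

n=0: pose=(-7,-6,E); sL=60/257, sR=12/65; mL=-2358/16705, mR=5034/16705; mL+mR=2676/16705 → advance +1; mR−mL=7392/16705 → turn +1·90°
n=1: pose=(-6,-6,N); sL=3/13, sR=15/64; mL=-189/1664, mR=291/832; mL+mR=393/1664 → advance +1; mR−mL=771/1664 → turn +1·90°
n=2: pose=(-6,-5,W); sL=60/293, sR=60/229; mL=-4950/67097, mR=24450/67097; mL+mR=19500/67097 → advance +1; mR−mL=29400/67097 → turn +1·90°
n=3: pose=(-7,-5,S); sL=6/29, sR=30/149; mL=-459/4321, mR=1317/4321; mL+mR=858/4321 → advance +1; mR−mL=1776/4321 → turn +1·90°
n=4: pose=(-7,-6,E); sL=60/257, sR=12/65; mL=-2358/16705, mR=5034/16705; mL+mR=2676/16705 → advance +1; mR−mL=7392/16705 → turn +1·90°
n=5: pose=(-6,-6,N); sL=3/13, sR=15/64; mL=-189/1664, mR=291/832; mL+mR=393/1664 → advance +1; mR−mL=771/1664 → turn +1·90°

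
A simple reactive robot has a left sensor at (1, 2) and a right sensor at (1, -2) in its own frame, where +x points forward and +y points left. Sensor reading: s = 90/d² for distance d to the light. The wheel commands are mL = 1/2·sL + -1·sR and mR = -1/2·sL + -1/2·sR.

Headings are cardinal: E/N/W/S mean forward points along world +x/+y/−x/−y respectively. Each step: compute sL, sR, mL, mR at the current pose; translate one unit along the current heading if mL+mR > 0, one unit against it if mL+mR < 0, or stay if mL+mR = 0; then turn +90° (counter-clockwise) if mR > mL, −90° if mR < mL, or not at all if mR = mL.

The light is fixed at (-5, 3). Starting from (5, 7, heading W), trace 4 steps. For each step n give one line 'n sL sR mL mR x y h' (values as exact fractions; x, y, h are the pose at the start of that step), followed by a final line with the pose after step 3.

0 18/17 10/13 -53/221 -202/221 5 7 W
1 45/53 45/97 -405/10282 -3375/5141 6 7 N
2 90/169 18/29 -1737/4901 -2826/4901 6 6 E
3 45/74 45/34 -2565/2516 -1215/1258 5 6 S
final 5 7 E

n=0: pose=(5,7,W); sL=18/17, sR=10/13; mL=-53/221, mR=-202/221; mL+mR=-15/13 → advance -1; mR−mL=-149/221 → turn -1·90°
n=1: pose=(6,7,N); sL=45/53, sR=45/97; mL=-405/10282, mR=-3375/5141; mL+mR=-135/194 → advance -1; mR−mL=-6345/10282 → turn -1·90°
n=2: pose=(6,6,E); sL=90/169, sR=18/29; mL=-1737/4901, mR=-2826/4901; mL+mR=-27/29 → advance -1; mR−mL=-1089/4901 → turn -1·90°
n=3: pose=(5,6,S); sL=45/74, sR=45/34; mL=-2565/2516, mR=-1215/1258; mL+mR=-135/68 → advance -1; mR−mL=135/2516 → turn +1·90°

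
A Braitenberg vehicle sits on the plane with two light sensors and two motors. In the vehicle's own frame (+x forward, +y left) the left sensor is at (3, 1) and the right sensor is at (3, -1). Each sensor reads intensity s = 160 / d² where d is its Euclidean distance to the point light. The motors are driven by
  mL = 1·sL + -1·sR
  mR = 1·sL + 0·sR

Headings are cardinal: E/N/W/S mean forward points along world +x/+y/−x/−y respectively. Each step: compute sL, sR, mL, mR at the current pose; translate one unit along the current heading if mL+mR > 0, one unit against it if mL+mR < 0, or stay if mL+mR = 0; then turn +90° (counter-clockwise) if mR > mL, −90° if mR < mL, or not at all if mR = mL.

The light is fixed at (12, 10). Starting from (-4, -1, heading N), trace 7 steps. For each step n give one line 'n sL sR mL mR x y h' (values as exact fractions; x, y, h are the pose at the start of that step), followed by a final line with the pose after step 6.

n=0: pose=(-4,-1,N); sL=160/353, sR=160/289; mL=-10240/102017, mR=160/353; mL+mR=36000/102017 → advance +1; mR−mL=160/289 → turn +1·90°
n=1: pose=(-4,0,W); sL=80/241, sR=80/221; mL=-1600/53261, mR=80/241; mL+mR=16080/53261 → advance +1; mR−mL=80/221 → turn +1·90°
n=2: pose=(-5,0,S); sL=32/85, sR=160/493; mL=128/2465, mR=32/85; mL+mR=1056/2465 → advance +1; mR−mL=160/493 → turn +1·90°
n=3: pose=(-5,-1,E); sL=20/37, sR=8/17; mL=44/629, mR=20/37; mL+mR=384/629 → advance +1; mR−mL=8/17 → turn +1·90°
n=4: pose=(-4,-1,N); sL=160/353, sR=160/289; mL=-10240/102017, mR=160/353; mL+mR=36000/102017 → advance +1; mR−mL=160/289 → turn +1·90°
n=5: pose=(-4,0,W); sL=80/241, sR=80/221; mL=-1600/53261, mR=80/241; mL+mR=16080/53261 → advance +1; mR−mL=80/221 → turn +1·90°
n=6: pose=(-5,0,S); sL=32/85, sR=160/493; mL=128/2465, mR=32/85; mL+mR=1056/2465 → advance +1; mR−mL=160/493 → turn +1·90°

0 160/353 160/289 -10240/102017 160/353 -4 -1 N
1 80/241 80/221 -1600/53261 80/241 -4 0 W
2 32/85 160/493 128/2465 32/85 -5 0 S
3 20/37 8/17 44/629 20/37 -5 -1 E
4 160/353 160/289 -10240/102017 160/353 -4 -1 N
5 80/241 80/221 -1600/53261 80/241 -4 0 W
6 32/85 160/493 128/2465 32/85 -5 0 S
final -5 -1 E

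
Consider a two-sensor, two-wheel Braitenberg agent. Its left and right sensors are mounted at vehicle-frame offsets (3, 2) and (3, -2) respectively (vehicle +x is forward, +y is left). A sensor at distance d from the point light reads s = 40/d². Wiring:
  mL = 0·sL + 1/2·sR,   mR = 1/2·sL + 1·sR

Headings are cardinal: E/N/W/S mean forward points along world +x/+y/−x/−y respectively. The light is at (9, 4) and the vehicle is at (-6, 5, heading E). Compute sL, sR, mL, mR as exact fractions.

40/153 8/29 4/29 1804/4437

left sensor world pos  = (-3, 7); dL² = 153
right sensor world pos = (-3, 3); dR² = 145
sL = 40/153 = 40/153
sR = 40/145 = 8/29
mL = 0·sL + 1/2·sR = 4/29
mR = 1/2·sL + 1·sR = 1804/4437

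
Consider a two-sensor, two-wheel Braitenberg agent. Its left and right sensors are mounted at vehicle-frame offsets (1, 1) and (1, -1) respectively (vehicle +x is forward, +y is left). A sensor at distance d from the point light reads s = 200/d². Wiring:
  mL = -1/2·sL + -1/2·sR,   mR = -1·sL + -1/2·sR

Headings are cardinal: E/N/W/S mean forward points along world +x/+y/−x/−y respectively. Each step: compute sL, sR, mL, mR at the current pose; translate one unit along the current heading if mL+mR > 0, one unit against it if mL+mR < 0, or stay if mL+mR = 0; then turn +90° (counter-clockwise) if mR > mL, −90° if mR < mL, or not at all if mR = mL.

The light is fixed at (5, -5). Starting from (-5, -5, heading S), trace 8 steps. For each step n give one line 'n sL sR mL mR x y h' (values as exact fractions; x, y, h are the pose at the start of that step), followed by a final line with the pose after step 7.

n=0: pose=(-5,-5,S); sL=100/41, sR=100/61; mL=-5100/2501, mR=-8150/2501; mL+mR=-13250/2501 → advance -1; mR−mL=-50/41 → turn -1·90°
n=1: pose=(-5,-4,W); sL=200/121, sR=8/5; mL=-984/605, mR=-1484/605; mL+mR=-2468/605 → advance -1; mR−mL=-100/121 → turn -1·90°
n=2: pose=(-4,-4,N); sL=25/13, sR=50/17; mL=-1075/442, mR=-750/221; mL+mR=-2575/442 → advance -1; mR−mL=-25/26 → turn -1·90°
n=3: pose=(-4,-5,E); sL=40/13, sR=40/13; mL=-40/13, mR=-60/13; mL+mR=-100/13 → advance -1; mR−mL=-20/13 → turn -1·90°
n=4: pose=(-5,-5,S); sL=100/41, sR=100/61; mL=-5100/2501, mR=-8150/2501; mL+mR=-13250/2501 → advance -1; mR−mL=-50/41 → turn -1·90°
n=5: pose=(-5,-4,W); sL=200/121, sR=8/5; mL=-984/605, mR=-1484/605; mL+mR=-2468/605 → advance -1; mR−mL=-100/121 → turn -1·90°
n=6: pose=(-4,-4,N); sL=25/13, sR=50/17; mL=-1075/442, mR=-750/221; mL+mR=-2575/442 → advance -1; mR−mL=-25/26 → turn -1·90°
n=7: pose=(-4,-5,E); sL=40/13, sR=40/13; mL=-40/13, mR=-60/13; mL+mR=-100/13 → advance -1; mR−mL=-20/13 → turn -1·90°

0 100/41 100/61 -5100/2501 -8150/2501 -5 -5 S
1 200/121 8/5 -984/605 -1484/605 -5 -4 W
2 25/13 50/17 -1075/442 -750/221 -4 -4 N
3 40/13 40/13 -40/13 -60/13 -4 -5 E
4 100/41 100/61 -5100/2501 -8150/2501 -5 -5 S
5 200/121 8/5 -984/605 -1484/605 -5 -4 W
6 25/13 50/17 -1075/442 -750/221 -4 -4 N
7 40/13 40/13 -40/13 -60/13 -4 -5 E
final -5 -5 S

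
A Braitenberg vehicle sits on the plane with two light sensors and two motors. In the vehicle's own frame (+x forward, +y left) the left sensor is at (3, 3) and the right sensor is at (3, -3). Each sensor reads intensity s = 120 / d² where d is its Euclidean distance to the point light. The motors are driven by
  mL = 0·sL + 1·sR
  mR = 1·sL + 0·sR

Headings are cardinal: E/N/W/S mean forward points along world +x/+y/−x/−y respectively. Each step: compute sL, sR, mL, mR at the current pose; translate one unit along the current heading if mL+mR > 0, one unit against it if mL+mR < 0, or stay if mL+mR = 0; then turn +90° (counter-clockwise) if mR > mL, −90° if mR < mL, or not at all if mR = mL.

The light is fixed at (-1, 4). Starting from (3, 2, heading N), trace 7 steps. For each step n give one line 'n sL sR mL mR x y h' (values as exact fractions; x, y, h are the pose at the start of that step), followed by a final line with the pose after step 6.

0 60 12/5 12/5 60 3 2 N
1 120/17 24 24 120/17 3 3 W
2 30 3 3 30 2 3 N
3 40/3 40/3 40/3 40/3 2 4 W
4 12 12 12 12 1 4 W
5 120/13 120/13 120/13 120/13 0 4 W
6 20/3 20/3 20/3 20/3 -1 4 W
final -2 4 W

n=0: pose=(3,2,N); sL=60, sR=12/5; mL=12/5, mR=60; mL+mR=312/5 → advance +1; mR−mL=288/5 → turn +1·90°
n=1: pose=(3,3,W); sL=120/17, sR=24; mL=24, mR=120/17; mL+mR=528/17 → advance +1; mR−mL=-288/17 → turn -1·90°
n=2: pose=(2,3,N); sL=30, sR=3; mL=3, mR=30; mL+mR=33 → advance +1; mR−mL=27 → turn +1·90°
n=3: pose=(2,4,W); sL=40/3, sR=40/3; mL=40/3, mR=40/3; mL+mR=80/3 → advance +1; mR−mL=0 → turn +0·90°
n=4: pose=(1,4,W); sL=12, sR=12; mL=12, mR=12; mL+mR=24 → advance +1; mR−mL=0 → turn +0·90°
n=5: pose=(0,4,W); sL=120/13, sR=120/13; mL=120/13, mR=120/13; mL+mR=240/13 → advance +1; mR−mL=0 → turn +0·90°
n=6: pose=(-1,4,W); sL=20/3, sR=20/3; mL=20/3, mR=20/3; mL+mR=40/3 → advance +1; mR−mL=0 → turn +0·90°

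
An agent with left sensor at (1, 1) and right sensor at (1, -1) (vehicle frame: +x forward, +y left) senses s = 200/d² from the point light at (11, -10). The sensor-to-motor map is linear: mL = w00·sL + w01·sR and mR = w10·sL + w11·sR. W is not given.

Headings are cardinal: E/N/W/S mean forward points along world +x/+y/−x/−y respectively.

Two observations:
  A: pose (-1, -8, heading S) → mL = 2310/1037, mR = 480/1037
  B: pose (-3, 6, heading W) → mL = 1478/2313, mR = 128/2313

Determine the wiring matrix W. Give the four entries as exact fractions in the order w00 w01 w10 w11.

1 1/2 1 -1

obs A: pose=(-1,-8,S) → sL=100/61, sR=20/17, mL=2310/1037, mR=480/1037
obs B: pose=(-3,6,W) → sL=4/9, sR=100/257, mL=1478/2313, mR=128/2313
sensor matrix S = [[100/61, 20/17], [4/9, 100/257]]; det S = 275840/2398581
solve [mL_A; mL_B] = S·[w00; w01] and [mR_A; mR_B] = S·[w10; w11]:
  w00 = 1, w01 = 1/2, w10 = 1, w11 = -1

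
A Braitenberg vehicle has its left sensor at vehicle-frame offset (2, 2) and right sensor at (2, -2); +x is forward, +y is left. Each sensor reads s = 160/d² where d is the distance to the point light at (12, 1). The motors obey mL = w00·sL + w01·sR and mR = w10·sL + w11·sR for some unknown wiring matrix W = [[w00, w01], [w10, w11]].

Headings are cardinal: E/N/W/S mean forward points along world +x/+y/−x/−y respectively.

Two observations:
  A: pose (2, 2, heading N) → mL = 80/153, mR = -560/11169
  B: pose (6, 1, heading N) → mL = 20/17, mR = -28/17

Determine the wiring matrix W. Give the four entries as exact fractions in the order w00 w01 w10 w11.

obs A: pose=(2,2,N) → sL=160/153, sR=160/73, mL=80/153, mR=-560/11169
obs B: pose=(6,1,N) → sL=40/17, sR=8, mL=20/17, mR=-28/17
sensor matrix S = [[160/153, 160/73], [40/17, 8]]; det S = 35840/11169
solve [mL_A; mL_B] = S·[w00; w01] and [mR_A; mR_B] = S·[w10; w11]:
  w00 = 1/2, w01 = 0, w10 = 1, w11 = -1/2

1/2 0 1 -1/2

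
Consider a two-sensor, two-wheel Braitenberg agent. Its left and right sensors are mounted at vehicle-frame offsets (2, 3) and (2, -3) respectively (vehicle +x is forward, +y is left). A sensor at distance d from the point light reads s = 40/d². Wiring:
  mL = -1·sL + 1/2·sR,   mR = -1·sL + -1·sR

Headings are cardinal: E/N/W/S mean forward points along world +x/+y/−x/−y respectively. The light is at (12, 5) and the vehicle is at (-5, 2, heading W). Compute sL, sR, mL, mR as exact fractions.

40/397 40/361 -6500/143317 -30320/143317

left sensor world pos  = (-7, -1); dL² = 397
right sensor world pos = (-7, 5); dR² = 361
sL = 40/397 = 40/397
sR = 40/361 = 40/361
mL = -1·sL + 1/2·sR = -6500/143317
mR = -1·sL + -1·sR = -30320/143317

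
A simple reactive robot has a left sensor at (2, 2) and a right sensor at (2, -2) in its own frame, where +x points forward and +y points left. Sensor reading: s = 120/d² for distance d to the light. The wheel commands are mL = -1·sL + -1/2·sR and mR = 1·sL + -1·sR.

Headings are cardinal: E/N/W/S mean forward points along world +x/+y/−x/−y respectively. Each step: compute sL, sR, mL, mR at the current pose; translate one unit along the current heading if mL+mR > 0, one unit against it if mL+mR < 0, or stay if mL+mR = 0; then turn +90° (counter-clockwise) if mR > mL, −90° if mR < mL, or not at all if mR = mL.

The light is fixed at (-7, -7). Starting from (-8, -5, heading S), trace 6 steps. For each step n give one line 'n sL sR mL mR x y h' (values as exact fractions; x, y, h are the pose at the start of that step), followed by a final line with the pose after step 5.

0 120 40/3 -380/3 320/3 -8 -5 S
1 60/13 60 -450/13 -720/13 -8 -4 E
2 120 120/17 -2100/17 1920/17 -9 -4 S
3 10/3 30 -55/3 -80/3 -9 -3 E
4 24 120/29 -756/29 576/29 -10 -3 S
5 12/5 12 -42/5 -48/5 -10 -2 E
final -11 -2 S

n=0: pose=(-8,-5,S); sL=120, sR=40/3; mL=-380/3, mR=320/3; mL+mR=-20 → advance -1; mR−mL=700/3 → turn +1·90°
n=1: pose=(-8,-4,E); sL=60/13, sR=60; mL=-450/13, mR=-720/13; mL+mR=-90 → advance -1; mR−mL=-270/13 → turn -1·90°
n=2: pose=(-9,-4,S); sL=120, sR=120/17; mL=-2100/17, mR=1920/17; mL+mR=-180/17 → advance -1; mR−mL=4020/17 → turn +1·90°
n=3: pose=(-9,-3,E); sL=10/3, sR=30; mL=-55/3, mR=-80/3; mL+mR=-45 → advance -1; mR−mL=-25/3 → turn -1·90°
n=4: pose=(-10,-3,S); sL=24, sR=120/29; mL=-756/29, mR=576/29; mL+mR=-180/29 → advance -1; mR−mL=1332/29 → turn +1·90°
n=5: pose=(-10,-2,E); sL=12/5, sR=12; mL=-42/5, mR=-48/5; mL+mR=-18 → advance -1; mR−mL=-6/5 → turn -1·90°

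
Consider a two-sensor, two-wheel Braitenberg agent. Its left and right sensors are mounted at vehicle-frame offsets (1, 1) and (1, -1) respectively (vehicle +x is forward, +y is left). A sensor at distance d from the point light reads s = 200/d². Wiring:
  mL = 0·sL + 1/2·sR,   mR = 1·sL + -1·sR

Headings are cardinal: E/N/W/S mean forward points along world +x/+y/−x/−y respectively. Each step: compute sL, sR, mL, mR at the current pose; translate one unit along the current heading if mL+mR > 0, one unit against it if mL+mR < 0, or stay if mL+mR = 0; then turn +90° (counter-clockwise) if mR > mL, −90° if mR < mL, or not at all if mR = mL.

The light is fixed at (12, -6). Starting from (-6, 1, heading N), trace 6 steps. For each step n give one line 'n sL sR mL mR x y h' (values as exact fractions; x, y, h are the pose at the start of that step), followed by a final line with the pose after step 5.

0 8/17 200/353 100/353 -576/6001 -6 1 N
1 20/37 100/169 50/169 -320/6253 -6 2 E
2 40/61 200/373 100/373 2720/22753 -5 2 S
3 5/9 50/97 25/97 35/873 -5 1 W
4 8/17 200/353 100/353 -576/6001 -6 1 N
5 20/37 100/169 50/169 -320/6253 -6 2 E
final -5 2 S

n=0: pose=(-6,1,N); sL=8/17, sR=200/353; mL=100/353, mR=-576/6001; mL+mR=1124/6001 → advance +1; mR−mL=-2276/6001 → turn -1·90°
n=1: pose=(-6,2,E); sL=20/37, sR=100/169; mL=50/169, mR=-320/6253; mL+mR=1530/6253 → advance +1; mR−mL=-2170/6253 → turn -1·90°
n=2: pose=(-5,2,S); sL=40/61, sR=200/373; mL=100/373, mR=2720/22753; mL+mR=8820/22753 → advance +1; mR−mL=-3380/22753 → turn -1·90°
n=3: pose=(-5,1,W); sL=5/9, sR=50/97; mL=25/97, mR=35/873; mL+mR=260/873 → advance +1; mR−mL=-190/873 → turn -1·90°
n=4: pose=(-6,1,N); sL=8/17, sR=200/353; mL=100/353, mR=-576/6001; mL+mR=1124/6001 → advance +1; mR−mL=-2276/6001 → turn -1·90°
n=5: pose=(-6,2,E); sL=20/37, sR=100/169; mL=50/169, mR=-320/6253; mL+mR=1530/6253 → advance +1; mR−mL=-2170/6253 → turn -1·90°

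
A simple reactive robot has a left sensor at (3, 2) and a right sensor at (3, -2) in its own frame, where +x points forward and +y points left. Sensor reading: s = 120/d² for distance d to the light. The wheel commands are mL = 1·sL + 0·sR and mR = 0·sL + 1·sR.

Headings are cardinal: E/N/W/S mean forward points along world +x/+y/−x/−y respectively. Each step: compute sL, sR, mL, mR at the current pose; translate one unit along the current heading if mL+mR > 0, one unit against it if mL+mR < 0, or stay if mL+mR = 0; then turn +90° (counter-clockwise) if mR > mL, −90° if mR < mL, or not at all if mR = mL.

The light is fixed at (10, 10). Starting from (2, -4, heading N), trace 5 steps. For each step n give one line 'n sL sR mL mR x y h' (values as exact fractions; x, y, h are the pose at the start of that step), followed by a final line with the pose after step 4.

0 120/221 120/157 120/221 120/157 2 -4 N
1 60/173 60/121 60/173 60/121 2 -3 W
2 24/61 120/377 24/61 120/377 1 -3 S
3 3/10 5/12 3/10 5/12 1 -4 W
4 120/353 120/433 120/353 120/433 0 -4 S
final 0 -5 W

n=0: pose=(2,-4,N); sL=120/221, sR=120/157; mL=120/221, mR=120/157; mL+mR=45360/34697 → advance +1; mR−mL=7680/34697 → turn +1·90°
n=1: pose=(2,-3,W); sL=60/173, sR=60/121; mL=60/173, mR=60/121; mL+mR=17640/20933 → advance +1; mR−mL=3120/20933 → turn +1·90°
n=2: pose=(1,-3,S); sL=24/61, sR=120/377; mL=24/61, mR=120/377; mL+mR=16368/22997 → advance +1; mR−mL=-1728/22997 → turn -1·90°
n=3: pose=(1,-4,W); sL=3/10, sR=5/12; mL=3/10, mR=5/12; mL+mR=43/60 → advance +1; mR−mL=7/60 → turn +1·90°
n=4: pose=(0,-4,S); sL=120/353, sR=120/433; mL=120/353, mR=120/433; mL+mR=94320/152849 → advance +1; mR−mL=-9600/152849 → turn -1·90°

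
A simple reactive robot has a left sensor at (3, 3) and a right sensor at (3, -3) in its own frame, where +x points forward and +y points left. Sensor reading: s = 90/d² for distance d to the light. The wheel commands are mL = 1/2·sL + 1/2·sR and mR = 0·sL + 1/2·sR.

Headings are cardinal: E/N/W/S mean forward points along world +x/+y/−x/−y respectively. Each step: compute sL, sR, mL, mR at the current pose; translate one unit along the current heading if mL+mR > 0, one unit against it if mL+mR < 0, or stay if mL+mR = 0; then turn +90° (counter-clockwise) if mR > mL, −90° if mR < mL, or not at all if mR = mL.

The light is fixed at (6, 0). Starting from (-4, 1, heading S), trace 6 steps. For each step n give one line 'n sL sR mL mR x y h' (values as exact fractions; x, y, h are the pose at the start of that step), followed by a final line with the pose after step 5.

n=0: pose=(-4,1,S); sL=90/53, sR=90/173; mL=10170/9169, mR=45/173; mL+mR=12555/9169 → advance +1; mR−mL=-45/53 → turn -1·90°
n=1: pose=(-4,0,W); sL=45/89, sR=45/89; mL=45/89, mR=45/178; mL+mR=135/178 → advance +1; mR−mL=-45/178 → turn -1·90°
n=2: pose=(-5,0,N); sL=18/41, sR=90/73; mL=2502/2993, mR=45/73; mL+mR=4347/2993 → advance +1; mR−mL=-9/41 → turn -1·90°
n=3: pose=(-5,1,E); sL=9/8, sR=45/34; mL=333/272, mR=45/68; mL+mR=513/272 → advance +1; mR−mL=-9/16 → turn -1·90°
n=4: pose=(-4,1,S); sL=90/53, sR=90/173; mL=10170/9169, mR=45/173; mL+mR=12555/9169 → advance +1; mR−mL=-45/53 → turn -1·90°
n=5: pose=(-4,0,W); sL=45/89, sR=45/89; mL=45/89, mR=45/178; mL+mR=135/178 → advance +1; mR−mL=-45/178 → turn -1·90°

0 90/53 90/173 10170/9169 45/173 -4 1 S
1 45/89 45/89 45/89 45/178 -4 0 W
2 18/41 90/73 2502/2993 45/73 -5 0 N
3 9/8 45/34 333/272 45/68 -5 1 E
4 90/53 90/173 10170/9169 45/173 -4 1 S
5 45/89 45/89 45/89 45/178 -4 0 W
final -5 0 N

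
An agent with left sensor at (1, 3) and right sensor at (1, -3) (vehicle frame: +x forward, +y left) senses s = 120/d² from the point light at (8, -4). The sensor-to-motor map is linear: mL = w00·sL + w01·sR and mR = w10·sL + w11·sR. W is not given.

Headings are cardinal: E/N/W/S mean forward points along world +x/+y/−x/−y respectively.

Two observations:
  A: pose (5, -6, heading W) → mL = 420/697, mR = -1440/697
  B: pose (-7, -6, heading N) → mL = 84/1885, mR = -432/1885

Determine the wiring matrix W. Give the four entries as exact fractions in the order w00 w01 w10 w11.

obs A: pose=(5,-6,W) → sL=120/41, sR=120/17, mL=420/697, mR=-1440/697
obs B: pose=(-7,-6,N) → sL=24/65, sR=24/29, mL=84/1885, mR=-432/1885
sensor matrix S = [[120/41, 120/17], [24/65, 24/29]]; det S = -48384/262769
solve [mL_A; mL_B] = S·[w00; w01] and [mR_A; mR_B] = S·[w10; w11]:
  w00 = -1, w01 = 1/2, w10 = 1/2, w11 = -1/2

-1 1/2 1/2 -1/2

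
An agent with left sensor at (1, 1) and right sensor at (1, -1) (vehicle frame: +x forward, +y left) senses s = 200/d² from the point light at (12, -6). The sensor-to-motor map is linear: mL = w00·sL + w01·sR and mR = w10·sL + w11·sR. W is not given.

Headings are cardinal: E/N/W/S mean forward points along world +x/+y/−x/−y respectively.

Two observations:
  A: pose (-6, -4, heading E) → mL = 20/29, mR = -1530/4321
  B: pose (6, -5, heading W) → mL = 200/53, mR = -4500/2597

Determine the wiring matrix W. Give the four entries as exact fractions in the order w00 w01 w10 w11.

0 1 1/2 -1

obs A: pose=(-6,-4,E) → sL=100/149, sR=20/29, mL=20/29, mR=-1530/4321
obs B: pose=(6,-5,W) → sL=200/49, sR=200/53, mL=200/53, mR=-4500/2597
sensor matrix S = [[100/149, 20/29], [200/49, 200/53]]; det S = -3168000/11221637
solve [mL_A; mL_B] = S·[w00; w01] and [mR_A; mR_B] = S·[w10; w11]:
  w00 = 0, w01 = 1, w10 = 1/2, w11 = -1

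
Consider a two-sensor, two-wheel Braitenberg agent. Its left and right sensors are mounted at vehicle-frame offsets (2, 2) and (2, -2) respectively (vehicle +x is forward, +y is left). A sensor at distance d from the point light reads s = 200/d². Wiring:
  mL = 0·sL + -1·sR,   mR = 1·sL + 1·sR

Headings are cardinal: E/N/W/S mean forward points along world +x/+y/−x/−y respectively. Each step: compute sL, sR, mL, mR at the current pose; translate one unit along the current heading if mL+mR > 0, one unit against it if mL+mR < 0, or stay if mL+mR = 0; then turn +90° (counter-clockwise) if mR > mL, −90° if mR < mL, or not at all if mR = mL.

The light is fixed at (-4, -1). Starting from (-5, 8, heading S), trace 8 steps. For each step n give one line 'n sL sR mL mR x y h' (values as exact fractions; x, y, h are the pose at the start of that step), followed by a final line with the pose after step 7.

0 4 100/29 -100/29 216/29 -5 8 S
1 200/101 200/37 -200/37 27600/3737 -5 7 E
2 25/13 25/13 -25/13 50/13 -4 7 N
3 200/53 8/5 -8/5 1424/265 -4 8 W
4 4 100/29 -100/29 216/29 -5 8 S
5 200/101 200/37 -200/37 27600/3737 -5 7 E
6 25/13 25/13 -25/13 50/13 -4 7 N
7 200/53 8/5 -8/5 1424/265 -4 8 W
final -5 8 S

n=0: pose=(-5,8,S); sL=4, sR=100/29; mL=-100/29, mR=216/29; mL+mR=4 → advance +1; mR−mL=316/29 → turn +1·90°
n=1: pose=(-5,7,E); sL=200/101, sR=200/37; mL=-200/37, mR=27600/3737; mL+mR=200/101 → advance +1; mR−mL=47800/3737 → turn +1·90°
n=2: pose=(-4,7,N); sL=25/13, sR=25/13; mL=-25/13, mR=50/13; mL+mR=25/13 → advance +1; mR−mL=75/13 → turn +1·90°
n=3: pose=(-4,8,W); sL=200/53, sR=8/5; mL=-8/5, mR=1424/265; mL+mR=200/53 → advance +1; mR−mL=1848/265 → turn +1·90°
n=4: pose=(-5,8,S); sL=4, sR=100/29; mL=-100/29, mR=216/29; mL+mR=4 → advance +1; mR−mL=316/29 → turn +1·90°
n=5: pose=(-5,7,E); sL=200/101, sR=200/37; mL=-200/37, mR=27600/3737; mL+mR=200/101 → advance +1; mR−mL=47800/3737 → turn +1·90°
n=6: pose=(-4,7,N); sL=25/13, sR=25/13; mL=-25/13, mR=50/13; mL+mR=25/13 → advance +1; mR−mL=75/13 → turn +1·90°
n=7: pose=(-4,8,W); sL=200/53, sR=8/5; mL=-8/5, mR=1424/265; mL+mR=200/53 → advance +1; mR−mL=1848/265 → turn +1·90°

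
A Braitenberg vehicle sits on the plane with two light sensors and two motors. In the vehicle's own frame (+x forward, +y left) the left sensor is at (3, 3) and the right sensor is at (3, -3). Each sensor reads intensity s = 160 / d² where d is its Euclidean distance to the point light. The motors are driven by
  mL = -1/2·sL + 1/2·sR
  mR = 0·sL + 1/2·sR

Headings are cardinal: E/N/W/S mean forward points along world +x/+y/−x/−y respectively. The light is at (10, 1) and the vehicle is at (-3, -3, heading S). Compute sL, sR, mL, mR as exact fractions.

160/149 32/61 -2496/9089 16/61

left sensor world pos  = (0, -6); dL² = 149
right sensor world pos = (-6, -6); dR² = 305
sL = 160/149 = 160/149
sR = 160/305 = 32/61
mL = -1/2·sL + 1/2·sR = -2496/9089
mR = 0·sL + 1/2·sR = 16/61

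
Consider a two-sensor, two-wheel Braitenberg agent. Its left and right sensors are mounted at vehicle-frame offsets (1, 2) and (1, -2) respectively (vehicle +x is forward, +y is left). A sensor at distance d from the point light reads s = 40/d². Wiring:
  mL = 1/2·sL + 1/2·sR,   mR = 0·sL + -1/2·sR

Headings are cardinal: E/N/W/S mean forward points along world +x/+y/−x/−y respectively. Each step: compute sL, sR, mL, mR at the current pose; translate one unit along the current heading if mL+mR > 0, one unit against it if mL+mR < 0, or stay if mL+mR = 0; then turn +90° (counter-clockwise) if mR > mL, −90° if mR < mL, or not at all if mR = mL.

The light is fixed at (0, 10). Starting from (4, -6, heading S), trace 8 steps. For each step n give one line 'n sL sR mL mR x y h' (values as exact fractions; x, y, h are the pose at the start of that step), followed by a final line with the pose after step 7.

0 8/65 40/293 2472/19045 -20/293 4 -6 S
1 4/37 20/117 604/4329 -10/117 4 -7 W
2 40/257 40/281 10760/72217 -20/281 3 -7 N
3 10/53 2/17 138/901 -1/17 3 -6 E
4 8/65 40/293 2472/19045 -20/293 4 -6 S
5 4/37 20/117 604/4329 -10/117 4 -7 W
6 40/257 40/281 10760/72217 -20/281 3 -7 N
7 10/53 2/17 138/901 -1/17 3 -6 E
final 4 -6 S

n=0: pose=(4,-6,S); sL=8/65, sR=40/293; mL=2472/19045, mR=-20/293; mL+mR=4/65 → advance +1; mR−mL=-3772/19045 → turn -1·90°
n=1: pose=(4,-7,W); sL=4/37, sR=20/117; mL=604/4329, mR=-10/117; mL+mR=2/37 → advance +1; mR−mL=-974/4329 → turn -1·90°
n=2: pose=(3,-7,N); sL=40/257, sR=40/281; mL=10760/72217, mR=-20/281; mL+mR=20/257 → advance +1; mR−mL=-15900/72217 → turn -1·90°
n=3: pose=(3,-6,E); sL=10/53, sR=2/17; mL=138/901, mR=-1/17; mL+mR=5/53 → advance +1; mR−mL=-191/901 → turn -1·90°
n=4: pose=(4,-6,S); sL=8/65, sR=40/293; mL=2472/19045, mR=-20/293; mL+mR=4/65 → advance +1; mR−mL=-3772/19045 → turn -1·90°
n=5: pose=(4,-7,W); sL=4/37, sR=20/117; mL=604/4329, mR=-10/117; mL+mR=2/37 → advance +1; mR−mL=-974/4329 → turn -1·90°
n=6: pose=(3,-7,N); sL=40/257, sR=40/281; mL=10760/72217, mR=-20/281; mL+mR=20/257 → advance +1; mR−mL=-15900/72217 → turn -1·90°
n=7: pose=(3,-6,E); sL=10/53, sR=2/17; mL=138/901, mR=-1/17; mL+mR=5/53 → advance +1; mR−mL=-191/901 → turn -1·90°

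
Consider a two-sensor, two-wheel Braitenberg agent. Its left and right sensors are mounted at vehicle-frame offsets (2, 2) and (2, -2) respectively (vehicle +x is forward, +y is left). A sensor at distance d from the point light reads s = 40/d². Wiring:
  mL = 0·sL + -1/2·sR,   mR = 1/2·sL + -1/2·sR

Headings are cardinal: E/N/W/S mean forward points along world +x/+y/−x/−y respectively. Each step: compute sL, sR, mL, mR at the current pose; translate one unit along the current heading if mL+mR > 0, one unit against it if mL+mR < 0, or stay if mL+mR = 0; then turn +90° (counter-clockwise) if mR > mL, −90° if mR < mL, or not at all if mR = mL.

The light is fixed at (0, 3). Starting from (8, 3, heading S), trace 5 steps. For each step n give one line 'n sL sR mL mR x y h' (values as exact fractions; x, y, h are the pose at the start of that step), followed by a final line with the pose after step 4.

n=0: pose=(8,3,S); sL=5/13, sR=1; mL=-1/2, mR=-4/13; mL+mR=-21/26 → advance -1; mR−mL=5/26 → turn +1·90°
n=1: pose=(8,4,E); sL=40/109, sR=40/101; mL=-20/101, mR=-160/11009; mL+mR=-2340/11009 → advance -1; mR−mL=20/109 → turn +1·90°
n=2: pose=(7,4,N); sL=20/17, sR=4/9; mL=-2/9, mR=56/153; mL+mR=22/153 → advance +1; mR−mL=10/17 → turn +1·90°
n=3: pose=(7,5,W); sL=8/5, sR=40/41; mL=-20/41, mR=64/205; mL+mR=-36/205 → advance -1; mR−mL=4/5 → turn +1·90°
n=4: pose=(8,5,S); sL=2/5, sR=10/9; mL=-5/9, mR=-16/45; mL+mR=-41/45 → advance -1; mR−mL=1/5 → turn +1·90°

0 5/13 1 -1/2 -4/13 8 3 S
1 40/109 40/101 -20/101 -160/11009 8 4 E
2 20/17 4/9 -2/9 56/153 7 4 N
3 8/5 40/41 -20/41 64/205 7 5 W
4 2/5 10/9 -5/9 -16/45 8 5 S
final 8 6 E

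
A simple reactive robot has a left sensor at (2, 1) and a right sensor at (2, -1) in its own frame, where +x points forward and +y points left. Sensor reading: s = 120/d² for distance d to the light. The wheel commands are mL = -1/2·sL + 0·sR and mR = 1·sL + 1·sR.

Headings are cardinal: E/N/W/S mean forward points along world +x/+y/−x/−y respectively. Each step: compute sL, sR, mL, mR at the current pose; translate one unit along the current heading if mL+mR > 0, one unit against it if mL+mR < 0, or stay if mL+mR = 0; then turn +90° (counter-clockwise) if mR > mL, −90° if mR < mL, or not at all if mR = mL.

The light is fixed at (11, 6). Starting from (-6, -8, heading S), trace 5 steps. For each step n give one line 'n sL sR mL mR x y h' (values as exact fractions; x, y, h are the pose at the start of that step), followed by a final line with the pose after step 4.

0 15/64 6/29 -15/128 819/1856 -6 -8 S
1 120/421 120/481 -60/421 108240/202501 -6 -9 E
2 60/229 60/197 -30/229 25560/45113 -5 -9 N
3 40/183 120/493 -20/183 41680/90219 -5 -8 W
4 15/64 6/29 -15/128 819/1856 -6 -8 S
final -6 -9 E

n=0: pose=(-6,-8,S); sL=15/64, sR=6/29; mL=-15/128, mR=819/1856; mL+mR=1203/3712 → advance +1; mR−mL=2073/3712 → turn +1·90°
n=1: pose=(-6,-9,E); sL=120/421, sR=120/481; mL=-60/421, mR=108240/202501; mL+mR=79380/202501 → advance +1; mR−mL=137100/202501 → turn +1·90°
n=2: pose=(-5,-9,N); sL=60/229, sR=60/197; mL=-30/229, mR=25560/45113; mL+mR=19650/45113 → advance +1; mR−mL=31470/45113 → turn +1·90°
n=3: pose=(-5,-8,W); sL=40/183, sR=120/493; mL=-20/183, mR=41680/90219; mL+mR=31820/90219 → advance +1; mR−mL=17180/30073 → turn +1·90°
n=4: pose=(-6,-8,S); sL=15/64, sR=6/29; mL=-15/128, mR=819/1856; mL+mR=1203/3712 → advance +1; mR−mL=2073/3712 → turn +1·90°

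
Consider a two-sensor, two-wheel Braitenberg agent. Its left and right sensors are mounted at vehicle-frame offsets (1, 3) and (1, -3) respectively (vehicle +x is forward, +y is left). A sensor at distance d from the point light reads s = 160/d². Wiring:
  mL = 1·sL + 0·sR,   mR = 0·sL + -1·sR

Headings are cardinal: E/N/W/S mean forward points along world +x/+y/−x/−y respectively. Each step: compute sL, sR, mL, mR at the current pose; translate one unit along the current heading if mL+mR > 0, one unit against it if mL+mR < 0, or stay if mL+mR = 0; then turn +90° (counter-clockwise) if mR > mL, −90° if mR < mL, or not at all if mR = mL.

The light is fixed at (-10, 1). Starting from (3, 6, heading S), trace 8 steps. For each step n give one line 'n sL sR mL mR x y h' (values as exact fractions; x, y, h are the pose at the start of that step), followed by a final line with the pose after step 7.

n=0: pose=(3,6,S); sL=10/17, sR=40/29; mL=10/17, mR=-40/29; mL+mR=-390/493 → advance -1; mR−mL=-970/493 → turn -1·90°
n=1: pose=(3,7,W); sL=160/153, sR=32/45; mL=160/153, mR=-32/45; mL+mR=256/765 → advance +1; mR−mL=-448/255 → turn -1·90°
n=2: pose=(2,7,N); sL=16/13, sR=80/137; mL=16/13, mR=-80/137; mL+mR=1152/1781 → advance +1; mR−mL=-3232/1781 → turn -1·90°
n=3: pose=(2,8,E); sL=160/269, sR=32/37; mL=160/269, mR=-32/37; mL+mR=-2688/9953 → advance -1; mR−mL=-14528/9953 → turn -1·90°
n=4: pose=(1,8,S); sL=20/29, sR=8/5; mL=20/29, mR=-8/5; mL+mR=-132/145 → advance -1; mR−mL=-332/145 → turn -1·90°
n=5: pose=(1,9,W); sL=32/25, sR=160/221; mL=32/25, mR=-160/221; mL+mR=3072/5525 → advance +1; mR−mL=-11072/5525 → turn -1·90°
n=6: pose=(0,9,N); sL=16/13, sR=16/25; mL=16/13, mR=-16/25; mL+mR=192/325 → advance +1; mR−mL=-608/325 → turn -1·90°
n=7: pose=(0,10,E); sL=32/53, sR=160/157; mL=32/53, mR=-160/157; mL+mR=-3456/8321 → advance -1; mR−mL=-13504/8321 → turn -1·90°

0 10/17 40/29 10/17 -40/29 3 6 S
1 160/153 32/45 160/153 -32/45 3 7 W
2 16/13 80/137 16/13 -80/137 2 7 N
3 160/269 32/37 160/269 -32/37 2 8 E
4 20/29 8/5 20/29 -8/5 1 8 S
5 32/25 160/221 32/25 -160/221 1 9 W
6 16/13 16/25 16/13 -16/25 0 9 N
7 32/53 160/157 32/53 -160/157 0 10 E
final -1 10 S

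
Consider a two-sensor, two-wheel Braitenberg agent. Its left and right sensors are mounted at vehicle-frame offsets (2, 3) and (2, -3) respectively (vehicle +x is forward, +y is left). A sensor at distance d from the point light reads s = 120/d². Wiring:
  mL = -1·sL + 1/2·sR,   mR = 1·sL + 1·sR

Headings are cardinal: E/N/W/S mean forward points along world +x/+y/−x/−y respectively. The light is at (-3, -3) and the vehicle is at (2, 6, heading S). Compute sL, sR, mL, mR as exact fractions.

left sensor world pos  = (5, 4); dL² = 113
right sensor world pos = (-1, 4); dR² = 53
sL = 120/113 = 120/113
sR = 120/53 = 120/53
mL = -1·sL + 1/2·sR = 420/5989
mR = 1·sL + 1·sR = 19920/5989

120/113 120/53 420/5989 19920/5989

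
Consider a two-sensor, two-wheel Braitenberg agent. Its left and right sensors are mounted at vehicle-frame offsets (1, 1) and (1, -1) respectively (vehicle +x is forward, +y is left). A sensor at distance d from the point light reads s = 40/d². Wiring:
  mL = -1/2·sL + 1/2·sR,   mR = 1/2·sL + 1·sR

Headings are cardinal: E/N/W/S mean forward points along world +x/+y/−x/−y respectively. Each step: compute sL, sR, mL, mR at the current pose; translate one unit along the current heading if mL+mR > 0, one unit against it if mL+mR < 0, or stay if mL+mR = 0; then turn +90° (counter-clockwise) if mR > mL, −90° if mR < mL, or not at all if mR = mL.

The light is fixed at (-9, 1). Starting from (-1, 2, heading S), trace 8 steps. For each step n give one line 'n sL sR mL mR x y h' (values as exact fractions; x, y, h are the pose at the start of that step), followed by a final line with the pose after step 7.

0 40/81 40/49 640/3969 4220/3969 -1 2 S
1 20/41 20/41 0 30/41 -1 1 E
2 8/13 40/101 -144/1313 924/1313 0 1 N
3 5/8 10/17 -5/272 245/272 0 2 W
4 40/81 40/49 640/3969 4220/3969 -1 2 S
5 20/41 20/41 0 30/41 -1 1 E
6 8/13 40/101 -144/1313 924/1313 0 1 N
7 5/8 10/17 -5/272 245/272 0 2 W
final -1 2 S

n=0: pose=(-1,2,S); sL=40/81, sR=40/49; mL=640/3969, mR=4220/3969; mL+mR=60/49 → advance +1; mR−mL=3580/3969 → turn +1·90°
n=1: pose=(-1,1,E); sL=20/41, sR=20/41; mL=0, mR=30/41; mL+mR=30/41 → advance +1; mR−mL=30/41 → turn +1·90°
n=2: pose=(0,1,N); sL=8/13, sR=40/101; mL=-144/1313, mR=924/1313; mL+mR=60/101 → advance +1; mR−mL=1068/1313 → turn +1·90°
n=3: pose=(0,2,W); sL=5/8, sR=10/17; mL=-5/272, mR=245/272; mL+mR=15/17 → advance +1; mR−mL=125/136 → turn +1·90°
n=4: pose=(-1,2,S); sL=40/81, sR=40/49; mL=640/3969, mR=4220/3969; mL+mR=60/49 → advance +1; mR−mL=3580/3969 → turn +1·90°
n=5: pose=(-1,1,E); sL=20/41, sR=20/41; mL=0, mR=30/41; mL+mR=30/41 → advance +1; mR−mL=30/41 → turn +1·90°
n=6: pose=(0,1,N); sL=8/13, sR=40/101; mL=-144/1313, mR=924/1313; mL+mR=60/101 → advance +1; mR−mL=1068/1313 → turn +1·90°
n=7: pose=(0,2,W); sL=5/8, sR=10/17; mL=-5/272, mR=245/272; mL+mR=15/17 → advance +1; mR−mL=125/136 → turn +1·90°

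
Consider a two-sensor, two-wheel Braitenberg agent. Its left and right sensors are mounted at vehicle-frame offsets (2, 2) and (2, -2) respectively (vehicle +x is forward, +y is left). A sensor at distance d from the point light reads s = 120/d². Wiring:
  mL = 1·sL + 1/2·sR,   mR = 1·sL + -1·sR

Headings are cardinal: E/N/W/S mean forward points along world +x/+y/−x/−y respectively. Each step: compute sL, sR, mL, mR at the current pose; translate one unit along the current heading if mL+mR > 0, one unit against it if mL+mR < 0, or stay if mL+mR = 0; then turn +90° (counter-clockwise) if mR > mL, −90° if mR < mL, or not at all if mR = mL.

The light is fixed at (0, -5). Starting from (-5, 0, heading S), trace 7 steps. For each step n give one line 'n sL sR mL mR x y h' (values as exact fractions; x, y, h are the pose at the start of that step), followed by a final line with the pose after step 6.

n=0: pose=(-5,0,S); sL=20/3, sR=60/29; mL=670/87, mR=400/87; mL+mR=1070/87 → advance +1; mR−mL=-90/29 → turn -1·90°
n=1: pose=(-5,-1,W); sL=120/53, sR=24/17; mL=2676/901, mR=768/901; mL+mR=3444/901 → advance +1; mR−mL=-36/17 → turn -1·90°
n=2: pose=(-6,-1,N); sL=6/5, sR=30/13; mL=153/65, mR=-72/65; mL+mR=81/65 → advance +1; mR−mL=-45/13 → turn -1·90°
n=3: pose=(-6,0,E); sL=24/13, sR=24/5; mL=276/65, mR=-192/65; mL+mR=84/65 → advance +1; mR−mL=-36/5 → turn -1·90°
n=4: pose=(-5,0,S); sL=20/3, sR=60/29; mL=670/87, mR=400/87; mL+mR=1070/87 → advance +1; mR−mL=-90/29 → turn -1·90°
n=5: pose=(-5,-1,W); sL=120/53, sR=24/17; mL=2676/901, mR=768/901; mL+mR=3444/901 → advance +1; mR−mL=-36/17 → turn -1·90°
n=6: pose=(-6,-1,N); sL=6/5, sR=30/13; mL=153/65, mR=-72/65; mL+mR=81/65 → advance +1; mR−mL=-45/13 → turn -1·90°

0 20/3 60/29 670/87 400/87 -5 0 S
1 120/53 24/17 2676/901 768/901 -5 -1 W
2 6/5 30/13 153/65 -72/65 -6 -1 N
3 24/13 24/5 276/65 -192/65 -6 0 E
4 20/3 60/29 670/87 400/87 -5 0 S
5 120/53 24/17 2676/901 768/901 -5 -1 W
6 6/5 30/13 153/65 -72/65 -6 -1 N
final -6 0 E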